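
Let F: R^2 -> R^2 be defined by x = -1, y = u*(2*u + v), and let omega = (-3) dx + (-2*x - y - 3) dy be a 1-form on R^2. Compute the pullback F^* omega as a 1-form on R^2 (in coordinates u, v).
F^* omega = (-8*u^3 - 6*u^2*v - u*v^2 - 4*u - v) du + (u*(-2*u^2 - u*v - 1)) dv

Using F^*(f dg) = (f ∘ F) d(g ∘ F), substitute each coordinate x_i by F_i(u, v) in f_i, and replace dx_i by d F_i = (∂F_i/∂u) du + (∂F_i/∂v) dv.
  For the x component: f_1(F) = -3; d F_1 = (0) du + (0) dv
  For the y component: f_2(F) = -2*u^2 - u*v - 1; d F_2 = (4*u + v) du + (u) dv
Combining and collecting du, dv coefficients:
  coeff of du: -8*u^3 - 6*u^2*v - u*v^2 - 4*u - v
  coeff of dv: u*(-2*u^2 - u*v - 1)
F^* omega = (-8*u^3 - 6*u^2*v - u*v^2 - 4*u - v) du + (u*(-2*u^2 - u*v - 1)) dv.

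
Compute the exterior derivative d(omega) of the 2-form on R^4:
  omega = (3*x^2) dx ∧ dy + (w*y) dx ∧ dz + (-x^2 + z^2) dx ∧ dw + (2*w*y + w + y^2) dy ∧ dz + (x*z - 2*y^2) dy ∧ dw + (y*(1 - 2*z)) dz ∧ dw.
d(omega) = (-w) dx ∧ dy ∧ dz + (y - 2*z) dx ∧ dz ∧ dw + (-x + 2*y - 2*z + 2) dy ∧ dz ∧ dw + (z) dx ∧ dy ∧ dw

For a 2-form omega = sum_{i<j} g_{ij} dx_i ∧ dx_j, the exterior derivative is
  d(omega) = sum_{i<j} d(g_{ij}) ∧ dx_i ∧ dx_j = sum_{i<j, k} (∂g_{ij}/∂x_k) dx_k ∧ dx_i ∧ dx_j.
Expand each term, using dx_k ∧ dx_i ∧ dx_j = sgn(permutation) dx_{(a)} ∧ dx_{(b)} ∧ dx_{(c)} with (a < b < c) sorted:
  d(w*y) includes (∂/∂y)(w*y) dy = (w) dy, which multiplied by dx ∧ dz gives (-w) dx ∧ dy ∧ dz
  d(w*y) includes (∂/∂w)(w*y) dw = (y) dw, which multiplied by dx ∧ dz gives (y) dx ∧ dz ∧ dw
  d(-x^2 + z^2) includes (∂/∂z)(-x^2 + z^2) dz = (2*z) dz, which multiplied by dx ∧ dw gives (-2*z) dx ∧ dz ∧ dw
  d(2*w*y + w + y^2) includes (∂/∂w)(2*w*y + w + y^2) dw = (2*y + 1) dw, which multiplied by dy ∧ dz gives (2*y + 1) dy ∧ dz ∧ dw
  d(x*z - 2*y^2) includes (∂/∂x)(x*z - 2*y^2) dx = (z) dx, which multiplied by dy ∧ dw gives (z) dx ∧ dy ∧ dw
  d(x*z - 2*y^2) includes (∂/∂z)(x*z - 2*y^2) dz = (x) dz, which multiplied by dy ∧ dw gives (-x) dy ∧ dz ∧ dw
  d(y*(1 - 2*z)) includes (∂/∂y)(y*(1 - 2*z)) dy = (1 - 2*z) dy, which multiplied by dz ∧ dw gives (1 - 2*z) dy ∧ dz ∧ dw
Collecting like 3-forms: d(omega) = (-w) dx ∧ dy ∧ dz + (y - 2*z) dx ∧ dz ∧ dw + (-x + 2*y - 2*z + 2) dy ∧ dz ∧ dw + (z) dx ∧ dy ∧ dw.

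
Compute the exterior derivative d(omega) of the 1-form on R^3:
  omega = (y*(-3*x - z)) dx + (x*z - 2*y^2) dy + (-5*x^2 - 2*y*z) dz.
d(omega) = (3*x + 2*z) dx ∧ dy + (-10*x + y) dx ∧ dz + (-x - 2*z) dy ∧ dz

For a 1-form omega = sum_i f_i dx_i, the exterior derivative is
  d(omega) = sum_{i < j} (∂f_j/∂x_i - ∂f_i/∂x_j) dx_i ∧ dx_j.
  coefficient of dx ∧ dy: ∂f_2/∂x - ∂f_1/∂y = ∂(x*z - 2*y^2)/∂x - ∂(y*(-3*x - z))/∂y = 3*x + 2*z
  coefficient of dx ∧ dz: ∂f_3/∂x - ∂f_1/∂z = ∂(-5*x^2 - 2*y*z)/∂x - ∂(y*(-3*x - z))/∂z = -10*x + y
  coefficient of dy ∧ dz: ∂f_3/∂y - ∂f_2/∂z = ∂(-5*x^2 - 2*y*z)/∂y - ∂(x*z - 2*y^2)/∂z = -x - 2*z
Assembling: d(omega) = (3*x + 2*z) dx ∧ dy + (-10*x + y) dx ∧ dz + (-x - 2*z) dy ∧ dz.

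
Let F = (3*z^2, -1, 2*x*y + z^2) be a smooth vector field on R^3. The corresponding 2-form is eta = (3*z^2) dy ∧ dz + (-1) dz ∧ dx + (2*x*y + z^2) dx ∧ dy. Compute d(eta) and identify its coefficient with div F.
d(eta) = (2*z) dx ∧ dy ∧ dz; div F = 2*z

For a 2-form in R^3 of the form above, applying d gives a 3-form with coefficient ∂P/∂x + ∂Q/∂y + ∂R/∂z:
  ∂P/∂x = 0
  ∂Q/∂y = 0
  ∂R/∂z = 2*z
Sum = 2*z, which is exactly div F.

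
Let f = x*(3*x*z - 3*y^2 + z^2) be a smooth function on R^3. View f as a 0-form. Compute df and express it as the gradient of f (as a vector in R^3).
df = (6*x*z - 3*y^2 + z^2) dx + (-6*x*y) dy + (x*(3*x + 2*z)) dz; grad f = (6*x*z - 3*y^2 + z^2, -6*x*y, x*(3*x + 2*z))

For a 0-form f, d f = (∂f/∂x) dx + (∂f/∂y) dy + (∂f/∂z) dz. The components of the vector representation are exactly the entries of grad f in Cartesian coordinates:
  ∂f/∂x = 6*x*z - 3*y^2 + z^2
  ∂f/∂y = -6*x*y
  ∂f/∂z = x*(3*x + 2*z).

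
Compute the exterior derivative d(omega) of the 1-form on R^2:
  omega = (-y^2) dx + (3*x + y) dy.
d(omega) = (2*y + 3) dx ∧ dy

For a 1-form omega = sum_i f_i dx_i, the exterior derivative is
  d(omega) = sum_{i < j} (∂f_j/∂x_i - ∂f_i/∂x_j) dx_i ∧ dx_j.
  coefficient of dx ∧ dy: ∂f_2/∂x - ∂f_1/∂y = ∂(3*x + y)/∂x - ∂(-y^2)/∂y = 2*y + 3
Assembling: d(omega) = (2*y + 3) dx ∧ dy.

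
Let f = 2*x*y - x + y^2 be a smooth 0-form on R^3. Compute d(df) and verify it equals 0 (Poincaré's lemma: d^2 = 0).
d(df) = 0

Step 1: df = sum_i (∂f/∂x_i) dx_i = (2*y - 1) dx + (2*x + 2*y) dy + (0) dz.
Step 2: Apply d again. Using the 1-form formula, the coefficient of dx ∧ dy in d(df) is ∂^2 f/∂x ∂y - ∂^2 f/∂y ∂x = (2) - (2) = 0 (equality of mixed partials for smooth f).
Similarly for dx ∧ dz and dy ∧ dz — all coefficients vanish. So d(df) = 0.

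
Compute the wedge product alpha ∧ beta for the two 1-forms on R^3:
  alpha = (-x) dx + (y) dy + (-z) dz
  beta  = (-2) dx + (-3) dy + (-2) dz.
alpha ∧ beta = (3*x + 2*y) dx ∧ dy + (2*x - 2*z) dx ∧ dz + (-2*y - 3*z) dy ∧ dz

Distribute the wedge, using dx_i ∧ dx_j = -dx_j ∧ dx_i and dx_i ∧ dx_i = 0. For each pair (i, j) with i < j, the coefficient of dx_i ∧ dx_j in alpha ∧ beta is (alpha_i * beta_j - alpha_j * beta_i). Collecting: alpha ∧ beta = (3*x + 2*y) dx ∧ dy + (2*x - 2*z) dx ∧ dz + (-2*y - 3*z) dy ∧ dz.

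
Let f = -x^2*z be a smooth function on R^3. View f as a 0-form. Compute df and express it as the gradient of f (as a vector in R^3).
df = (-2*x*z) dx + (0) dy + (-x^2) dz; grad f = (-2*x*z, 0, -x^2)

For a 0-form f, d f = (∂f/∂x) dx + (∂f/∂y) dy + (∂f/∂z) dz. The components of the vector representation are exactly the entries of grad f in Cartesian coordinates:
  ∂f/∂x = -2*x*z
  ∂f/∂y = 0
  ∂f/∂z = -x^2.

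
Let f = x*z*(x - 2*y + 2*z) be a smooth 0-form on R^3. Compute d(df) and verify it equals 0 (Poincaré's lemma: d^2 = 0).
d(df) = 0

Step 1: df = sum_i (∂f/∂x_i) dx_i = (2*z*(x - y + z)) dx + (-2*x*z) dy + (x*(x - 2*y + 4*z)) dz.
Step 2: Apply d again. Using the 1-form formula, the coefficient of dx ∧ dy in d(df) is ∂^2 f/∂x ∂y - ∂^2 f/∂y ∂x = (-2*z) - (-2*z) = 0 (equality of mixed partials for smooth f).
Similarly for dx ∧ dz and dy ∧ dz — all coefficients vanish. So d(df) = 0.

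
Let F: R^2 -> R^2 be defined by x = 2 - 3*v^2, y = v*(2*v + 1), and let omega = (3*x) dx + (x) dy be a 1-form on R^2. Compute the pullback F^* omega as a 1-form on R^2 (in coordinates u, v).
F^* omega = (42*v^3 - 3*v^2 - 28*v + 2) dv

Using F^*(f dg) = (f ∘ F) d(g ∘ F), substitute each coordinate x_i by F_i(u, v) in f_i, and replace dx_i by d F_i = (∂F_i/∂u) du + (∂F_i/∂v) dv.
  For the x component: f_1(F) = 6 - 9*v^2; d F_1 = (0) du + (-6*v) dv
  For the y component: f_2(F) = 2 - 3*v^2; d F_2 = (0) du + (4*v + 1) dv
Combining and collecting du, dv coefficients:
  coeff of du: 0
  coeff of dv: 42*v^3 - 3*v^2 - 28*v + 2
F^* omega = (42*v^3 - 3*v^2 - 28*v + 2) dv.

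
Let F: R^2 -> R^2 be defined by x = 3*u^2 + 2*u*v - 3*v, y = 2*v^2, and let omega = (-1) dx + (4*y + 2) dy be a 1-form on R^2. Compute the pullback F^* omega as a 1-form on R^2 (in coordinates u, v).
F^* omega = (-6*u - 2*v) du + (-2*u + 32*v^3 + 8*v + 3) dv

Using F^*(f dg) = (f ∘ F) d(g ∘ F), substitute each coordinate x_i by F_i(u, v) in f_i, and replace dx_i by d F_i = (∂F_i/∂u) du + (∂F_i/∂v) dv.
  For the x component: f_1(F) = -1; d F_1 = (6*u + 2*v) du + (2*u - 3) dv
  For the y component: f_2(F) = 8*v^2 + 2; d F_2 = (0) du + (4*v) dv
Combining and collecting du, dv coefficients:
  coeff of du: -6*u - 2*v
  coeff of dv: -2*u + 32*v^3 + 8*v + 3
F^* omega = (-6*u - 2*v) du + (-2*u + 32*v^3 + 8*v + 3) dv.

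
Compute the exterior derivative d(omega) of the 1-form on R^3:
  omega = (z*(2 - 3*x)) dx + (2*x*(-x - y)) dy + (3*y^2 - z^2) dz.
d(omega) = (-4*x - 2*y) dx ∧ dy + (3*x - 2) dx ∧ dz + (6*y) dy ∧ dz

For a 1-form omega = sum_i f_i dx_i, the exterior derivative is
  d(omega) = sum_{i < j} (∂f_j/∂x_i - ∂f_i/∂x_j) dx_i ∧ dx_j.
  coefficient of dx ∧ dy: ∂f_2/∂x - ∂f_1/∂y = ∂(2*x*(-x - y))/∂x - ∂(z*(2 - 3*x))/∂y = -4*x - 2*y
  coefficient of dx ∧ dz: ∂f_3/∂x - ∂f_1/∂z = ∂(3*y^2 - z^2)/∂x - ∂(z*(2 - 3*x))/∂z = 3*x - 2
  coefficient of dy ∧ dz: ∂f_3/∂y - ∂f_2/∂z = ∂(3*y^2 - z^2)/∂y - ∂(2*x*(-x - y))/∂z = 6*y
Assembling: d(omega) = (-4*x - 2*y) dx ∧ dy + (3*x - 2) dx ∧ dz + (6*y) dy ∧ dz.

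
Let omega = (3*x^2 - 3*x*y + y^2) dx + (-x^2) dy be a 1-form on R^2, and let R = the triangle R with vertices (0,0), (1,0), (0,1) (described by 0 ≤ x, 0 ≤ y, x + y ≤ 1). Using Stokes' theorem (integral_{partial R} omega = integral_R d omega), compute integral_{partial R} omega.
integral_(partial R) omega = -1/6

Stokes: integral_partial_R omega = integral_R d omega with d omega = (∂Q/∂x - ∂P/∂y) dx ∧ dy.
  ∂Q/∂x = -2*x
  ∂P/∂y = -3*x + 2*y
  integrand = ∂Q/∂x - ∂P/∂y = x - 2*y.
Integrating over R: integral_0^1 integral_0^{1-x} (x - 2*y) dy dx = -1/6.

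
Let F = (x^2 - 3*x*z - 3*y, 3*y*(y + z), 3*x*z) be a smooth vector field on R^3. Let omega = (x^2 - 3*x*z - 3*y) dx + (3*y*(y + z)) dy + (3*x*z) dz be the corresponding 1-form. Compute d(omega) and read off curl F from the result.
d(omega) = (-3*y) dy ∧ dz + (-3*x - 3*z) dz ∧ dx + (3) dx ∧ dy; curl F = (-3*y, -3*x - 3*z, 3)

d omega = sum_{i<j} (∂f_j/∂x_i - ∂f_i/∂x_j) dx_i ∧ dx_j. Under the identification (dy ∧ dz, dz ∧ dx, dx ∧ dy) ↔ (e_x, e_y, e_z), the coefficients are exactly the components of curl F. Compute:
  ∂R/∂y - ∂Q/∂z = (0) - (3*y) = -3*y
  ∂P/∂z - ∂R/∂x = (-3*x) - (3*z) = -3*x - 3*z
  ∂Q/∂x - ∂P/∂y = (0) - (-3) = 3.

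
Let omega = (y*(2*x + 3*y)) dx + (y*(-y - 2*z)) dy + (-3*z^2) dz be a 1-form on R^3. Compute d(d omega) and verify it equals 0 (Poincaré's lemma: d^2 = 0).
d(d omega) = 0

Step 1: d omega = sum_{i<j} (∂f_j/∂x_i - ∂f_i/∂x_j) dx_i ∧ dx_j:
  coeff of dx ∧ dy: -2*x - 6*y
  coeff of dx ∧ dz: 0
  coeff of dy ∧ dz: 2*y
Step 2: Apply d again to each 2-form coefficient. The only possible 3-form in R^3 is dx ∧ dy ∧ dz, with coefficient
  ∂(coeff of dy∧dz)/∂x - ∂(coeff of dx∧dz)/∂y + ∂(coeff of dx∧dy)/∂z
  = ∂/∂x (2*y) - ∂/∂y (0) + ∂/∂z (-2*x - 6*y).
Each of these terms simplifies to sums of mixed partials that cancel in pairs. The result is 0 (by equality of mixed partials for smooth functions — Schwarz / Clairaut).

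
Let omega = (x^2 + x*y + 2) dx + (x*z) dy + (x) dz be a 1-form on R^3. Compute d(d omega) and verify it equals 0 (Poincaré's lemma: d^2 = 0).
d(d omega) = 0

Step 1: d omega = sum_{i<j} (∂f_j/∂x_i - ∂f_i/∂x_j) dx_i ∧ dx_j:
  coeff of dx ∧ dy: -x + z
  coeff of dx ∧ dz: 1
  coeff of dy ∧ dz: -x
Step 2: Apply d again to each 2-form coefficient. The only possible 3-form in R^3 is dx ∧ dy ∧ dz, with coefficient
  ∂(coeff of dy∧dz)/∂x - ∂(coeff of dx∧dz)/∂y + ∂(coeff of dx∧dy)/∂z
  = ∂/∂x (-x) - ∂/∂y (1) + ∂/∂z (-x + z).
Each of these terms simplifies to sums of mixed partials that cancel in pairs. The result is 0 (by equality of mixed partials for smooth functions — Schwarz / Clairaut).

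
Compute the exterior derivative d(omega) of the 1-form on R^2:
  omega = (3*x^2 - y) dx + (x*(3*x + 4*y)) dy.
d(omega) = (6*x + 4*y + 1) dx ∧ dy

For a 1-form omega = sum_i f_i dx_i, the exterior derivative is
  d(omega) = sum_{i < j} (∂f_j/∂x_i - ∂f_i/∂x_j) dx_i ∧ dx_j.
  coefficient of dx ∧ dy: ∂f_2/∂x - ∂f_1/∂y = ∂(x*(3*x + 4*y))/∂x - ∂(3*x^2 - y)/∂y = 6*x + 4*y + 1
Assembling: d(omega) = (6*x + 4*y + 1) dx ∧ dy.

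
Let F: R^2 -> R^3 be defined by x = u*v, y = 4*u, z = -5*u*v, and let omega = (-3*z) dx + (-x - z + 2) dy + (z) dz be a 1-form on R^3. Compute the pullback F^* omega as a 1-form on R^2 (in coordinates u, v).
F^* omega = (40*u*v^2 + 16*u*v + 8) du + (40*u^2*v) dv

Using F^*(f dg) = (f ∘ F) d(g ∘ F), substitute each coordinate x_i by F_i(u, v) in f_i, and replace dx_i by d F_i = (∂F_i/∂u) du + (∂F_i/∂v) dv.
  For the x component: f_1(F) = 15*u*v; d F_1 = (v) du + (u) dv
  For the y component: f_2(F) = 4*u*v + 2; d F_2 = (4) du + (0) dv
  For the z component: f_3(F) = -5*u*v; d F_3 = (-5*v) du + (-5*u) dv
Combining and collecting du, dv coefficients:
  coeff of du: 40*u*v^2 + 16*u*v + 8
  coeff of dv: 40*u^2*v
F^* omega = (40*u*v^2 + 16*u*v + 8) du + (40*u^2*v) dv.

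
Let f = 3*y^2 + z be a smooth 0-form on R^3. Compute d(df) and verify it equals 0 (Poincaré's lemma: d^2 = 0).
d(df) = 0

Step 1: df = sum_i (∂f/∂x_i) dx_i = (0) dx + (6*y) dy + (1) dz.
Step 2: Apply d again. Using the 1-form formula, the coefficient of dx ∧ dy in d(df) is ∂^2 f/∂x ∂y - ∂^2 f/∂y ∂x = (0) - (0) = 0 (equality of mixed partials for smooth f).
Similarly for dx ∧ dz and dy ∧ dz — all coefficients vanish. So d(df) = 0.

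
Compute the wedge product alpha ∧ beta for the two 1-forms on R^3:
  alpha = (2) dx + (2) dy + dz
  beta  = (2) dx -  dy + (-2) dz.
alpha ∧ beta = (-6) dx ∧ dy + (-6) dx ∧ dz + (-3) dy ∧ dz

Distribute the wedge, using dx_i ∧ dx_j = -dx_j ∧ dx_i and dx_i ∧ dx_i = 0. For each pair (i, j) with i < j, the coefficient of dx_i ∧ dx_j in alpha ∧ beta is (alpha_i * beta_j - alpha_j * beta_i). Collecting: alpha ∧ beta = (-6) dx ∧ dy + (-6) dx ∧ dz + (-3) dy ∧ dz.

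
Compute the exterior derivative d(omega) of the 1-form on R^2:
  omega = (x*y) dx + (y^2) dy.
d(omega) = (-x) dx ∧ dy

For a 1-form omega = sum_i f_i dx_i, the exterior derivative is
  d(omega) = sum_{i < j} (∂f_j/∂x_i - ∂f_i/∂x_j) dx_i ∧ dx_j.
  coefficient of dx ∧ dy: ∂f_2/∂x - ∂f_1/∂y = ∂(y^2)/∂x - ∂(x*y)/∂y = -x
Assembling: d(omega) = (-x) dx ∧ dy.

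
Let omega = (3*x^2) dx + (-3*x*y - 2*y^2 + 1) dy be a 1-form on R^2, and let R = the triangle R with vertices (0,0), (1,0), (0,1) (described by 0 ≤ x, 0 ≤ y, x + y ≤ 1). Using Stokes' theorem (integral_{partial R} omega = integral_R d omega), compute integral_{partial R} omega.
integral_(partial R) omega = -1/2

Stokes: integral_partial_R omega = integral_R d omega with d omega = (∂Q/∂x - ∂P/∂y) dx ∧ dy.
  ∂Q/∂x = -3*y
  ∂P/∂y = 0
  integrand = ∂Q/∂x - ∂P/∂y = -3*y.
Integrating over R: integral_0^1 integral_0^{1-x} (-3*y) dy dx = -1/2.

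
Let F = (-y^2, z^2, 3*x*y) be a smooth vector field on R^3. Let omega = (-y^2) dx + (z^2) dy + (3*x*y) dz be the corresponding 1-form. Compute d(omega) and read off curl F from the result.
d(omega) = (3*x - 2*z) dy ∧ dz + (-3*y) dz ∧ dx + (2*y) dx ∧ dy; curl F = (3*x - 2*z, -3*y, 2*y)

d omega = sum_{i<j} (∂f_j/∂x_i - ∂f_i/∂x_j) dx_i ∧ dx_j. Under the identification (dy ∧ dz, dz ∧ dx, dx ∧ dy) ↔ (e_x, e_y, e_z), the coefficients are exactly the components of curl F. Compute:
  ∂R/∂y - ∂Q/∂z = (3*x) - (2*z) = 3*x - 2*z
  ∂P/∂z - ∂R/∂x = (0) - (3*y) = -3*y
  ∂Q/∂x - ∂P/∂y = (0) - (-2*y) = 2*y.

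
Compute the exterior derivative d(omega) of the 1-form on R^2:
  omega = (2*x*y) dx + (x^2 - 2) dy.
d(omega) = 0

For a 1-form omega = sum_i f_i dx_i, the exterior derivative is
  d(omega) = sum_{i < j} (∂f_j/∂x_i - ∂f_i/∂x_j) dx_i ∧ dx_j.

Assembling: d(omega) = 0.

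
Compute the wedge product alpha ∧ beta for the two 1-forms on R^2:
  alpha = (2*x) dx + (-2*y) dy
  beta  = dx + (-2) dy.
alpha ∧ beta = (-4*x + 2*y) dx ∧ dy

Distribute the wedge, using dx_i ∧ dx_j = -dx_j ∧ dx_i and dx_i ∧ dx_i = 0. For each pair (i, j) with i < j, the coefficient of dx_i ∧ dx_j in alpha ∧ beta is (alpha_i * beta_j - alpha_j * beta_i). Collecting: alpha ∧ beta = (-4*x + 2*y) dx ∧ dy.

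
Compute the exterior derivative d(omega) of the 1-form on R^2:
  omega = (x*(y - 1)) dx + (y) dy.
d(omega) = (-x) dx ∧ dy

For a 1-form omega = sum_i f_i dx_i, the exterior derivative is
  d(omega) = sum_{i < j} (∂f_j/∂x_i - ∂f_i/∂x_j) dx_i ∧ dx_j.
  coefficient of dx ∧ dy: ∂f_2/∂x - ∂f_1/∂y = ∂(y)/∂x - ∂(x*(y - 1))/∂y = -x
Assembling: d(omega) = (-x) dx ∧ dy.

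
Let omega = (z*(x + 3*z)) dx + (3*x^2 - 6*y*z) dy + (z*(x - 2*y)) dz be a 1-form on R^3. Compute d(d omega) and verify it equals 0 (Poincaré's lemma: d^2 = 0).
d(d omega) = 0

Step 1: d omega = sum_{i<j} (∂f_j/∂x_i - ∂f_i/∂x_j) dx_i ∧ dx_j:
  coeff of dx ∧ dy: 6*x
  coeff of dx ∧ dz: -x - 5*z
  coeff of dy ∧ dz: 6*y - 2*z
Step 2: Apply d again to each 2-form coefficient. The only possible 3-form in R^3 is dx ∧ dy ∧ dz, with coefficient
  ∂(coeff of dy∧dz)/∂x - ∂(coeff of dx∧dz)/∂y + ∂(coeff of dx∧dy)/∂z
  = ∂/∂x (6*y - 2*z) - ∂/∂y (-x - 5*z) + ∂/∂z (6*x).
Each of these terms simplifies to sums of mixed partials that cancel in pairs. The result is 0 (by equality of mixed partials for smooth functions — Schwarz / Clairaut).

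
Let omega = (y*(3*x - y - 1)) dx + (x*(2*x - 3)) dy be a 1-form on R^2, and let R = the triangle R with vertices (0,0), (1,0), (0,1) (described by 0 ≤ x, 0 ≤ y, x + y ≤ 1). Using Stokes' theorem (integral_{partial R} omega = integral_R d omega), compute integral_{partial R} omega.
integral_(partial R) omega = -1/2

Stokes: integral_partial_R omega = integral_R d omega with d omega = (∂Q/∂x - ∂P/∂y) dx ∧ dy.
  ∂Q/∂x = 4*x - 3
  ∂P/∂y = 3*x - 2*y - 1
  integrand = ∂Q/∂x - ∂P/∂y = x + 2*y - 2.
Integrating over R: integral_0^1 integral_0^{1-x} (x + 2*y - 2) dy dx = -1/2.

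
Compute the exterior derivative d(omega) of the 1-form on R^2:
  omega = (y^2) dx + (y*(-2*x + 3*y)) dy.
d(omega) = (-4*y) dx ∧ dy

For a 1-form omega = sum_i f_i dx_i, the exterior derivative is
  d(omega) = sum_{i < j} (∂f_j/∂x_i - ∂f_i/∂x_j) dx_i ∧ dx_j.
  coefficient of dx ∧ dy: ∂f_2/∂x - ∂f_1/∂y = ∂(y*(-2*x + 3*y))/∂x - ∂(y^2)/∂y = -4*y
Assembling: d(omega) = (-4*y) dx ∧ dy.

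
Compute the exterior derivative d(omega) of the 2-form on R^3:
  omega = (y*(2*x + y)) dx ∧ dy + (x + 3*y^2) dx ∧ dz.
d(omega) = (-6*y) dx ∧ dy ∧ dz

For a 2-form omega = sum_{i<j} g_{ij} dx_i ∧ dx_j, the exterior derivative is
  d(omega) = sum_{i<j} d(g_{ij}) ∧ dx_i ∧ dx_j = sum_{i<j, k} (∂g_{ij}/∂x_k) dx_k ∧ dx_i ∧ dx_j.
Expand each term, using dx_k ∧ dx_i ∧ dx_j = sgn(permutation) dx_{(a)} ∧ dx_{(b)} ∧ dx_{(c)} with (a < b < c) sorted:
  d(x + 3*y^2) includes (∂/∂y)(x + 3*y^2) dy = (6*y) dy, which multiplied by dx ∧ dz gives (-6*y) dx ∧ dy ∧ dz
Collecting like 3-forms: d(omega) = (-6*y) dx ∧ dy ∧ dz.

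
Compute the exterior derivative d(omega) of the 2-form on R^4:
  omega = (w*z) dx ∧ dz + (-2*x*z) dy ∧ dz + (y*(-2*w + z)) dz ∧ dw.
d(omega) = (z) dx ∧ dz ∧ dw + (-2*z) dx ∧ dy ∧ dz + (-2*w + z) dy ∧ dz ∧ dw

For a 2-form omega = sum_{i<j} g_{ij} dx_i ∧ dx_j, the exterior derivative is
  d(omega) = sum_{i<j} d(g_{ij}) ∧ dx_i ∧ dx_j = sum_{i<j, k} (∂g_{ij}/∂x_k) dx_k ∧ dx_i ∧ dx_j.
Expand each term, using dx_k ∧ dx_i ∧ dx_j = sgn(permutation) dx_{(a)} ∧ dx_{(b)} ∧ dx_{(c)} with (a < b < c) sorted:
  d(w*z) includes (∂/∂w)(w*z) dw = (z) dw, which multiplied by dx ∧ dz gives (z) dx ∧ dz ∧ dw
  d(-2*x*z) includes (∂/∂x)(-2*x*z) dx = (-2*z) dx, which multiplied by dy ∧ dz gives (-2*z) dx ∧ dy ∧ dz
  d(y*(-2*w + z)) includes (∂/∂y)(y*(-2*w + z)) dy = (-2*w + z) dy, which multiplied by dz ∧ dw gives (-2*w + z) dy ∧ dz ∧ dw
Collecting like 3-forms: d(omega) = (z) dx ∧ dz ∧ dw + (-2*z) dx ∧ dy ∧ dz + (-2*w + z) dy ∧ dz ∧ dw.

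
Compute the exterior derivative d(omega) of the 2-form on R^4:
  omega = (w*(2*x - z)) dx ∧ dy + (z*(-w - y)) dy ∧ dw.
d(omega) = (-w) dx ∧ dy ∧ dz + (2*x - z) dx ∧ dy ∧ dw + (w + y) dy ∧ dz ∧ dw

For a 2-form omega = sum_{i<j} g_{ij} dx_i ∧ dx_j, the exterior derivative is
  d(omega) = sum_{i<j} d(g_{ij}) ∧ dx_i ∧ dx_j = sum_{i<j, k} (∂g_{ij}/∂x_k) dx_k ∧ dx_i ∧ dx_j.
Expand each term, using dx_k ∧ dx_i ∧ dx_j = sgn(permutation) dx_{(a)} ∧ dx_{(b)} ∧ dx_{(c)} with (a < b < c) sorted:
  d(w*(2*x - z)) includes (∂/∂z)(w*(2*x - z)) dz = (-w) dz, which multiplied by dx ∧ dy gives (-w) dx ∧ dy ∧ dz
  d(w*(2*x - z)) includes (∂/∂w)(w*(2*x - z)) dw = (2*x - z) dw, which multiplied by dx ∧ dy gives (2*x - z) dx ∧ dy ∧ dw
  d(z*(-w - y)) includes (∂/∂z)(z*(-w - y)) dz = (-w - y) dz, which multiplied by dy ∧ dw gives (w + y) dy ∧ dz ∧ dw
Collecting like 3-forms: d(omega) = (-w) dx ∧ dy ∧ dz + (2*x - z) dx ∧ dy ∧ dw + (w + y) dy ∧ dz ∧ dw.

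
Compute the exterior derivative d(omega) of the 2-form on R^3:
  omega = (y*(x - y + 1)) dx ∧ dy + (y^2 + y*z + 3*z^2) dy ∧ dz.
d(omega) = 0

For a 2-form omega = sum_{i<j} g_{ij} dx_i ∧ dx_j, the exterior derivative is
  d(omega) = sum_{i<j} d(g_{ij}) ∧ dx_i ∧ dx_j = sum_{i<j, k} (∂g_{ij}/∂x_k) dx_k ∧ dx_i ∧ dx_j.
Expand each term, using dx_k ∧ dx_i ∧ dx_j = sgn(permutation) dx_{(a)} ∧ dx_{(b)} ∧ dx_{(c)} with (a < b < c) sorted:

Collecting like 3-forms: d(omega) = 0.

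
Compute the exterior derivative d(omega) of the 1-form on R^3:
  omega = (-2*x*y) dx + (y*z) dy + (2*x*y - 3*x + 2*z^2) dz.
d(omega) = (2*x) dx ∧ dy + (2*y - 3) dx ∧ dz + (2*x - y) dy ∧ dz

For a 1-form omega = sum_i f_i dx_i, the exterior derivative is
  d(omega) = sum_{i < j} (∂f_j/∂x_i - ∂f_i/∂x_j) dx_i ∧ dx_j.
  coefficient of dx ∧ dy: ∂f_2/∂x - ∂f_1/∂y = ∂(y*z)/∂x - ∂(-2*x*y)/∂y = 2*x
  coefficient of dx ∧ dz: ∂f_3/∂x - ∂f_1/∂z = ∂(2*x*y - 3*x + 2*z^2)/∂x - ∂(-2*x*y)/∂z = 2*y - 3
  coefficient of dy ∧ dz: ∂f_3/∂y - ∂f_2/∂z = ∂(2*x*y - 3*x + 2*z^2)/∂y - ∂(y*z)/∂z = 2*x - y
Assembling: d(omega) = (2*x) dx ∧ dy + (2*y - 3) dx ∧ dz + (2*x - y) dy ∧ dz.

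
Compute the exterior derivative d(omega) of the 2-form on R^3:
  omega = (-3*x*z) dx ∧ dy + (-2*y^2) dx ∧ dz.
d(omega) = (-3*x + 4*y) dx ∧ dy ∧ dz

For a 2-form omega = sum_{i<j} g_{ij} dx_i ∧ dx_j, the exterior derivative is
  d(omega) = sum_{i<j} d(g_{ij}) ∧ dx_i ∧ dx_j = sum_{i<j, k} (∂g_{ij}/∂x_k) dx_k ∧ dx_i ∧ dx_j.
Expand each term, using dx_k ∧ dx_i ∧ dx_j = sgn(permutation) dx_{(a)} ∧ dx_{(b)} ∧ dx_{(c)} with (a < b < c) sorted:
  d(-3*x*z) includes (∂/∂z)(-3*x*z) dz = (-3*x) dz, which multiplied by dx ∧ dy gives (-3*x) dx ∧ dy ∧ dz
  d(-2*y^2) includes (∂/∂y)(-2*y^2) dy = (-4*y) dy, which multiplied by dx ∧ dz gives (4*y) dx ∧ dy ∧ dz
Collecting like 3-forms: d(omega) = (-3*x + 4*y) dx ∧ dy ∧ dz.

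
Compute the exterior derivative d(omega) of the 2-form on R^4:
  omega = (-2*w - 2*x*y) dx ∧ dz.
d(omega) = (2*x) dx ∧ dy ∧ dz + (-2) dx ∧ dz ∧ dw

For a 2-form omega = sum_{i<j} g_{ij} dx_i ∧ dx_j, the exterior derivative is
  d(omega) = sum_{i<j} d(g_{ij}) ∧ dx_i ∧ dx_j = sum_{i<j, k} (∂g_{ij}/∂x_k) dx_k ∧ dx_i ∧ dx_j.
Expand each term, using dx_k ∧ dx_i ∧ dx_j = sgn(permutation) dx_{(a)} ∧ dx_{(b)} ∧ dx_{(c)} with (a < b < c) sorted:
  d(-2*w - 2*x*y) includes (∂/∂y)(-2*w - 2*x*y) dy = (-2*x) dy, which multiplied by dx ∧ dz gives (2*x) dx ∧ dy ∧ dz
  d(-2*w - 2*x*y) includes (∂/∂w)(-2*w - 2*x*y) dw = (-2) dw, which multiplied by dx ∧ dz gives (-2) dx ∧ dz ∧ dw
Collecting like 3-forms: d(omega) = (2*x) dx ∧ dy ∧ dz + (-2) dx ∧ dz ∧ dw.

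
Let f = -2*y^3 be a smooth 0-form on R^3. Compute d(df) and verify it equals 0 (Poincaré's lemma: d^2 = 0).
d(df) = 0

Step 1: df = sum_i (∂f/∂x_i) dx_i = (0) dx + (-6*y^2) dy + (0) dz.
Step 2: Apply d again. Using the 1-form formula, the coefficient of dx ∧ dy in d(df) is ∂^2 f/∂x ∂y - ∂^2 f/∂y ∂x = (0) - (0) = 0 (equality of mixed partials for smooth f).
Similarly for dx ∧ dz and dy ∧ dz — all coefficients vanish. So d(df) = 0.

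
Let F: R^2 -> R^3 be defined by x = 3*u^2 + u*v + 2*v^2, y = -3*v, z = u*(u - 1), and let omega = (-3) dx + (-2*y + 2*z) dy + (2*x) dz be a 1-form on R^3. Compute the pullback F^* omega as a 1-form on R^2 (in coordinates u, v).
F^* omega = (12*u^3 + 4*u^2*v - 6*u^2 + 8*u*v^2 - 2*u*v - 18*u - 4*v^2 - 3*v) du + (-6*u^2 + 3*u - 30*v) dv

Using F^*(f dg) = (f ∘ F) d(g ∘ F), substitute each coordinate x_i by F_i(u, v) in f_i, and replace dx_i by d F_i = (∂F_i/∂u) du + (∂F_i/∂v) dv.
  For the x component: f_1(F) = -3; d F_1 = (6*u + v) du + (u + 4*v) dv
  For the y component: f_2(F) = 2*u^2 - 2*u + 6*v; d F_2 = (0) du + (-3) dv
  For the z component: f_3(F) = 6*u^2 + 2*u*v + 4*v^2; d F_3 = (2*u - 1) du + (0) dv
Combining and collecting du, dv coefficients:
  coeff of du: 12*u^3 + 4*u^2*v - 6*u^2 + 8*u*v^2 - 2*u*v - 18*u - 4*v^2 - 3*v
  coeff of dv: -6*u^2 + 3*u - 30*v
F^* omega = (12*u^3 + 4*u^2*v - 6*u^2 + 8*u*v^2 - 2*u*v - 18*u - 4*v^2 - 3*v) du + (-6*u^2 + 3*u - 30*v) dv.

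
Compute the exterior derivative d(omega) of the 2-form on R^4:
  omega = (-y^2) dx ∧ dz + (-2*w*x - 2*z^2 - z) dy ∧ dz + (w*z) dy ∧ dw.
d(omega) = (-2*w + 2*y) dx ∧ dy ∧ dz + (-w - 2*x) dy ∧ dz ∧ dw

For a 2-form omega = sum_{i<j} g_{ij} dx_i ∧ dx_j, the exterior derivative is
  d(omega) = sum_{i<j} d(g_{ij}) ∧ dx_i ∧ dx_j = sum_{i<j, k} (∂g_{ij}/∂x_k) dx_k ∧ dx_i ∧ dx_j.
Expand each term, using dx_k ∧ dx_i ∧ dx_j = sgn(permutation) dx_{(a)} ∧ dx_{(b)} ∧ dx_{(c)} with (a < b < c) sorted:
  d(-y^2) includes (∂/∂y)(-y^2) dy = (-2*y) dy, which multiplied by dx ∧ dz gives (2*y) dx ∧ dy ∧ dz
  d(-2*w*x - 2*z^2 - z) includes (∂/∂x)(-2*w*x - 2*z^2 - z) dx = (-2*w) dx, which multiplied by dy ∧ dz gives (-2*w) dx ∧ dy ∧ dz
  d(-2*w*x - 2*z^2 - z) includes (∂/∂w)(-2*w*x - 2*z^2 - z) dw = (-2*x) dw, which multiplied by dy ∧ dz gives (-2*x) dy ∧ dz ∧ dw
  d(w*z) includes (∂/∂z)(w*z) dz = (w) dz, which multiplied by dy ∧ dw gives (-w) dy ∧ dz ∧ dw
Collecting like 3-forms: d(omega) = (-2*w + 2*y) dx ∧ dy ∧ dz + (-w - 2*x) dy ∧ dz ∧ dw.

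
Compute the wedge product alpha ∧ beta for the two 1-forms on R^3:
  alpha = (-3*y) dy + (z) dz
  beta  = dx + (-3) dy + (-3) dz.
alpha ∧ beta = (3*y) dx ∧ dy + (9*y + 3*z) dy ∧ dz + (-z) dx ∧ dz

Distribute the wedge, using dx_i ∧ dx_j = -dx_j ∧ dx_i and dx_i ∧ dx_i = 0. For each pair (i, j) with i < j, the coefficient of dx_i ∧ dx_j in alpha ∧ beta is (alpha_i * beta_j - alpha_j * beta_i). Collecting: alpha ∧ beta = (3*y) dx ∧ dy + (9*y + 3*z) dy ∧ dz + (-z) dx ∧ dz.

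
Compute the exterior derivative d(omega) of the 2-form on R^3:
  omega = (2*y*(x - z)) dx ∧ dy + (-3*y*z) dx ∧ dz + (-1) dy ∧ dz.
d(omega) = (-2*y + 3*z) dx ∧ dy ∧ dz

For a 2-form omega = sum_{i<j} g_{ij} dx_i ∧ dx_j, the exterior derivative is
  d(omega) = sum_{i<j} d(g_{ij}) ∧ dx_i ∧ dx_j = sum_{i<j, k} (∂g_{ij}/∂x_k) dx_k ∧ dx_i ∧ dx_j.
Expand each term, using dx_k ∧ dx_i ∧ dx_j = sgn(permutation) dx_{(a)} ∧ dx_{(b)} ∧ dx_{(c)} with (a < b < c) sorted:
  d(2*y*(x - z)) includes (∂/∂z)(2*y*(x - z)) dz = (-2*y) dz, which multiplied by dx ∧ dy gives (-2*y) dx ∧ dy ∧ dz
  d(-3*y*z) includes (∂/∂y)(-3*y*z) dy = (-3*z) dy, which multiplied by dx ∧ dz gives (3*z) dx ∧ dy ∧ dz
Collecting like 3-forms: d(omega) = (-2*y + 3*z) dx ∧ dy ∧ dz.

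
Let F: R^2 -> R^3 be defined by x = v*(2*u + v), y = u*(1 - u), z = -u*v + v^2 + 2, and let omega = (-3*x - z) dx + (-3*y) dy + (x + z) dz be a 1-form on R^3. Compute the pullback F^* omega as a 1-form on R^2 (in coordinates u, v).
F^* omega = (-6*u^3 + 9*u^2 - 11*u*v^2 - 3*u - 10*v^3 - 6*v) du + (-11*u^2*v - 18*u*v^2 - 6*u - 4*v^3) dv

Using F^*(f dg) = (f ∘ F) d(g ∘ F), substitute each coordinate x_i by F_i(u, v) in f_i, and replace dx_i by d F_i = (∂F_i/∂u) du + (∂F_i/∂v) dv.
  For the x component: f_1(F) = -5*u*v - 4*v^2 - 2; d F_1 = (2*v) du + (2*u + 2*v) dv
  For the y component: f_2(F) = 3*u*(u - 1); d F_2 = (1 - 2*u) du + (0) dv
  For the z component: f_3(F) = u*v + 2*v^2 + 2; d F_3 = (-v) du + (-u + 2*v) dv
Combining and collecting du, dv coefficients:
  coeff of du: -6*u^3 + 9*u^2 - 11*u*v^2 - 3*u - 10*v^3 - 6*v
  coeff of dv: -11*u^2*v - 18*u*v^2 - 6*u - 4*v^3
F^* omega = (-6*u^3 + 9*u^2 - 11*u*v^2 - 3*u - 10*v^3 - 6*v) du + (-11*u^2*v - 18*u*v^2 - 6*u - 4*v^3) dv.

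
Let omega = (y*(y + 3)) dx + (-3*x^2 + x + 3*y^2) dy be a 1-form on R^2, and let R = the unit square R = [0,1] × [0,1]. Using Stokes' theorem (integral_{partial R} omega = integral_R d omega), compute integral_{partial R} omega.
integral_(partial R) omega = -6

Stokes: integral_partial_R omega = integral_R d omega with d omega = (∂Q/∂x - ∂P/∂y) dx ∧ dy.
  ∂Q/∂x = 1 - 6*x
  ∂P/∂y = 2*y + 3
  integrand = ∂Q/∂x - ∂P/∂y = -6*x - 2*y - 2.
Integrating over R: integral_0^1 integral_0^1 (-6*x - 2*y - 2) dx dy = -6.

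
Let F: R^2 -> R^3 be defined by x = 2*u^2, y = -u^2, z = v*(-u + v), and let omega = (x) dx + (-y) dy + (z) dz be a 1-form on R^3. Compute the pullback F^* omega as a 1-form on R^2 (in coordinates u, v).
F^* omega = (6*u^3 + u*v^2 - v^3) du + (v*(u^2 - 3*u*v + 2*v^2)) dv

Using F^*(f dg) = (f ∘ F) d(g ∘ F), substitute each coordinate x_i by F_i(u, v) in f_i, and replace dx_i by d F_i = (∂F_i/∂u) du + (∂F_i/∂v) dv.
  For the x component: f_1(F) = 2*u^2; d F_1 = (4*u) du + (0) dv
  For the y component: f_2(F) = u^2; d F_2 = (-2*u) du + (0) dv
  For the z component: f_3(F) = v*(-u + v); d F_3 = (-v) du + (-u + 2*v) dv
Combining and collecting du, dv coefficients:
  coeff of du: 6*u^3 + u*v^2 - v^3
  coeff of dv: v*(u^2 - 3*u*v + 2*v^2)
F^* omega = (6*u^3 + u*v^2 - v^3) du + (v*(u^2 - 3*u*v + 2*v^2)) dv.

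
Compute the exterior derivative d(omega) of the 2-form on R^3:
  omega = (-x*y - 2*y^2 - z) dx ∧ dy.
d(omega) = (-1) dx ∧ dy ∧ dz

For a 2-form omega = sum_{i<j} g_{ij} dx_i ∧ dx_j, the exterior derivative is
  d(omega) = sum_{i<j} d(g_{ij}) ∧ dx_i ∧ dx_j = sum_{i<j, k} (∂g_{ij}/∂x_k) dx_k ∧ dx_i ∧ dx_j.
Expand each term, using dx_k ∧ dx_i ∧ dx_j = sgn(permutation) dx_{(a)} ∧ dx_{(b)} ∧ dx_{(c)} with (a < b < c) sorted:
  d(-x*y - 2*y^2 - z) includes (∂/∂z)(-x*y - 2*y^2 - z) dz = (-1) dz, which multiplied by dx ∧ dy gives (-1) dx ∧ dy ∧ dz
Collecting like 3-forms: d(omega) = (-1) dx ∧ dy ∧ dz.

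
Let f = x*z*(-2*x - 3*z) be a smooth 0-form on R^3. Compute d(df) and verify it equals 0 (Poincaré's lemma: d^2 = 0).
d(df) = 0

Step 1: df = sum_i (∂f/∂x_i) dx_i = (z*(-4*x - 3*z)) dx + (0) dy + (2*x*(-x - 3*z)) dz.
Step 2: Apply d again. Using the 1-form formula, the coefficient of dx ∧ dy in d(df) is ∂^2 f/∂x ∂y - ∂^2 f/∂y ∂x = (0) - (0) = 0 (equality of mixed partials for smooth f).
Similarly for dx ∧ dz and dy ∧ dz — all coefficients vanish. So d(df) = 0.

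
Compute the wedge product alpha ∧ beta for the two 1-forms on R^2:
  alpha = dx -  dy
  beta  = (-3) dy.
alpha ∧ beta = (-3) dx ∧ dy

Distribute the wedge, using dx_i ∧ dx_j = -dx_j ∧ dx_i and dx_i ∧ dx_i = 0. For each pair (i, j) with i < j, the coefficient of dx_i ∧ dx_j in alpha ∧ beta is (alpha_i * beta_j - alpha_j * beta_i). Collecting: alpha ∧ beta = (-3) dx ∧ dy.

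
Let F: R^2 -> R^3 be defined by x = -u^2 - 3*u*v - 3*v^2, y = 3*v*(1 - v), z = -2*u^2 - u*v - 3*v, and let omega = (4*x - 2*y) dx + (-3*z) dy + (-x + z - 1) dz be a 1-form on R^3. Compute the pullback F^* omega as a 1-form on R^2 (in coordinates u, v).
F^* omega = (12*u^3 + 29*u^2*v + 34*u*v^2 + 24*u*v + 4*u + 15*v^3 + 21*v^2 + v) du + (13*u^3 + 22*u^2*v + 21*u^2 + 69*u*v^2 + 24*u*v + u + 36*v^3 - 27*v^2 + 36*v + 3) dv

Using F^*(f dg) = (f ∘ F) d(g ∘ F), substitute each coordinate x_i by F_i(u, v) in f_i, and replace dx_i by d F_i = (∂F_i/∂u) du + (∂F_i/∂v) dv.
  For the x component: f_1(F) = -4*u^2 - 12*u*v - 6*v^2 - 6*v; d F_1 = (-2*u - 3*v) du + (-3*u - 6*v) dv
  For the y component: f_2(F) = 6*u^2 + 3*u*v + 9*v; d F_2 = (0) du + (3 - 6*v) dv
  For the z component: f_3(F) = -u^2 + 2*u*v + 3*v^2 - 3*v - 1; d F_3 = (-4*u - v) du + (-u - 3) dv
Combining and collecting du, dv coefficients:
  coeff of du: 12*u^3 + 29*u^2*v + 34*u*v^2 + 24*u*v + 4*u + 15*v^3 + 21*v^2 + v
  coeff of dv: 13*u^3 + 22*u^2*v + 21*u^2 + 69*u*v^2 + 24*u*v + u + 36*v^3 - 27*v^2 + 36*v + 3
F^* omega = (12*u^3 + 29*u^2*v + 34*u*v^2 + 24*u*v + 4*u + 15*v^3 + 21*v^2 + v) du + (13*u^3 + 22*u^2*v + 21*u^2 + 69*u*v^2 + 24*u*v + u + 36*v^3 - 27*v^2 + 36*v + 3) dv.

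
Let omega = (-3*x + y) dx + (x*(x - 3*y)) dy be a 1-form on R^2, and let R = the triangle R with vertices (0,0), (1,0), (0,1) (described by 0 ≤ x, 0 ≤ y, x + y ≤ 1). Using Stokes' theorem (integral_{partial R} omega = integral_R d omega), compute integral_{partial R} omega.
integral_(partial R) omega = -2/3

Stokes: integral_partial_R omega = integral_R d omega with d omega = (∂Q/∂x - ∂P/∂y) dx ∧ dy.
  ∂Q/∂x = 2*x - 3*y
  ∂P/∂y = 1
  integrand = ∂Q/∂x - ∂P/∂y = 2*x - 3*y - 1.
Integrating over R: integral_0^1 integral_0^{1-x} (2*x - 3*y - 1) dy dx = -2/3.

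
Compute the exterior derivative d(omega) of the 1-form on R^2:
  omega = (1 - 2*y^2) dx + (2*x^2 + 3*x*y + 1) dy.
d(omega) = (4*x + 7*y) dx ∧ dy

For a 1-form omega = sum_i f_i dx_i, the exterior derivative is
  d(omega) = sum_{i < j} (∂f_j/∂x_i - ∂f_i/∂x_j) dx_i ∧ dx_j.
  coefficient of dx ∧ dy: ∂f_2/∂x - ∂f_1/∂y = ∂(2*x^2 + 3*x*y + 1)/∂x - ∂(1 - 2*y^2)/∂y = 4*x + 7*y
Assembling: d(omega) = (4*x + 7*y) dx ∧ dy.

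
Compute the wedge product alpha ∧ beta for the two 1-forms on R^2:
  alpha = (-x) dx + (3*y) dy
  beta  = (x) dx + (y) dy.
alpha ∧ beta = (-4*x*y) dx ∧ dy

Distribute the wedge, using dx_i ∧ dx_j = -dx_j ∧ dx_i and dx_i ∧ dx_i = 0. For each pair (i, j) with i < j, the coefficient of dx_i ∧ dx_j in alpha ∧ beta is (alpha_i * beta_j - alpha_j * beta_i). Collecting: alpha ∧ beta = (-4*x*y) dx ∧ dy.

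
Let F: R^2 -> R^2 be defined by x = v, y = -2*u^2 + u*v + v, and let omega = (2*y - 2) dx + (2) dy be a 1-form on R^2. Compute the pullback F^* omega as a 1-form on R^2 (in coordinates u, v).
F^* omega = (-8*u + 2*v) du + (-4*u^2 + 2*u*v + 2*u + 2*v) dv

Using F^*(f dg) = (f ∘ F) d(g ∘ F), substitute each coordinate x_i by F_i(u, v) in f_i, and replace dx_i by d F_i = (∂F_i/∂u) du + (∂F_i/∂v) dv.
  For the x component: f_1(F) = -4*u^2 + 2*u*v + 2*v - 2; d F_1 = (0) du + (1) dv
  For the y component: f_2(F) = 2; d F_2 = (-4*u + v) du + (u + 1) dv
Combining and collecting du, dv coefficients:
  coeff of du: -8*u + 2*v
  coeff of dv: -4*u^2 + 2*u*v + 2*u + 2*v
F^* omega = (-8*u + 2*v) du + (-4*u^2 + 2*u*v + 2*u + 2*v) dv.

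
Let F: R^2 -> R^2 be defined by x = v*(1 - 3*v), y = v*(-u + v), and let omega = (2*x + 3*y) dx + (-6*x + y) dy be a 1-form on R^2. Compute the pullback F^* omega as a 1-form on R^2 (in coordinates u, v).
F^* omega = (v^2*(u - 19*v + 6)) du + (v*(u^2 - 3*u*v + 3*u + 56*v^2 - 27*v + 2)) dv

Using F^*(f dg) = (f ∘ F) d(g ∘ F), substitute each coordinate x_i by F_i(u, v) in f_i, and replace dx_i by d F_i = (∂F_i/∂u) du + (∂F_i/∂v) dv.
  For the x component: f_1(F) = v*(-3*u - 3*v + 2); d F_1 = (0) du + (1 - 6*v) dv
  For the y component: f_2(F) = v*(-u + 19*v - 6); d F_2 = (-v) du + (-u + 2*v) dv
Combining and collecting du, dv coefficients:
  coeff of du: v^2*(u - 19*v + 6)
  coeff of dv: v*(u^2 - 3*u*v + 3*u + 56*v^2 - 27*v + 2)
F^* omega = (v^2*(u - 19*v + 6)) du + (v*(u^2 - 3*u*v + 3*u + 56*v^2 - 27*v + 2)) dv.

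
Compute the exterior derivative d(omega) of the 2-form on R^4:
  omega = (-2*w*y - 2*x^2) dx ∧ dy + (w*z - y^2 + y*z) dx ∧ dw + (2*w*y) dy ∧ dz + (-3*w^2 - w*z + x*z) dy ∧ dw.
d(omega) = (-w - y) dx ∧ dz ∧ dw + (w - x + 2*y) dy ∧ dz ∧ dw

For a 2-form omega = sum_{i<j} g_{ij} dx_i ∧ dx_j, the exterior derivative is
  d(omega) = sum_{i<j} d(g_{ij}) ∧ dx_i ∧ dx_j = sum_{i<j, k} (∂g_{ij}/∂x_k) dx_k ∧ dx_i ∧ dx_j.
Expand each term, using dx_k ∧ dx_i ∧ dx_j = sgn(permutation) dx_{(a)} ∧ dx_{(b)} ∧ dx_{(c)} with (a < b < c) sorted:
  d(-2*w*y - 2*x^2) includes (∂/∂w)(-2*w*y - 2*x^2) dw = (-2*y) dw, which multiplied by dx ∧ dy gives (-2*y) dx ∧ dy ∧ dw
  d(w*z - y^2 + y*z) includes (∂/∂y)(w*z - y^2 + y*z) dy = (-2*y + z) dy, which multiplied by dx ∧ dw gives (2*y - z) dx ∧ dy ∧ dw
  d(w*z - y^2 + y*z) includes (∂/∂z)(w*z - y^2 + y*z) dz = (w + y) dz, which multiplied by dx ∧ dw gives (-w - y) dx ∧ dz ∧ dw
  d(2*w*y) includes (∂/∂w)(2*w*y) dw = (2*y) dw, which multiplied by dy ∧ dz gives (2*y) dy ∧ dz ∧ dw
  d(-3*w^2 - w*z + x*z) includes (∂/∂x)(-3*w^2 - w*z + x*z) dx = (z) dx, which multiplied by dy ∧ dw gives (z) dx ∧ dy ∧ dw
  d(-3*w^2 - w*z + x*z) includes (∂/∂z)(-3*w^2 - w*z + x*z) dz = (-w + x) dz, which multiplied by dy ∧ dw gives (w - x) dy ∧ dz ∧ dw
Collecting like 3-forms: d(omega) = (-w - y) dx ∧ dz ∧ dw + (w - x + 2*y) dy ∧ dz ∧ dw.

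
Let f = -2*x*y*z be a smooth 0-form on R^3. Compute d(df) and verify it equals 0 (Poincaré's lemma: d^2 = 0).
d(df) = 0

Step 1: df = sum_i (∂f/∂x_i) dx_i = (-2*y*z) dx + (-2*x*z) dy + (-2*x*y) dz.
Step 2: Apply d again. Using the 1-form formula, the coefficient of dx ∧ dy in d(df) is ∂^2 f/∂x ∂y - ∂^2 f/∂y ∂x = (-2*z) - (-2*z) = 0 (equality of mixed partials for smooth f).
Similarly for dx ∧ dz and dy ∧ dz — all coefficients vanish. So d(df) = 0.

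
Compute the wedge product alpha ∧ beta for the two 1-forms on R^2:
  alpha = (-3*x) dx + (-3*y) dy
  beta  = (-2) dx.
alpha ∧ beta = (-6*y) dx ∧ dy

Distribute the wedge, using dx_i ∧ dx_j = -dx_j ∧ dx_i and dx_i ∧ dx_i = 0. For each pair (i, j) with i < j, the coefficient of dx_i ∧ dx_j in alpha ∧ beta is (alpha_i * beta_j - alpha_j * beta_i). Collecting: alpha ∧ beta = (-6*y) dx ∧ dy.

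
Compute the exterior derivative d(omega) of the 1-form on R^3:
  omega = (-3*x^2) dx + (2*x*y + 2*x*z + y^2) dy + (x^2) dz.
d(omega) = (2*y + 2*z) dx ∧ dy + (2*x) dx ∧ dz + (-2*x) dy ∧ dz

For a 1-form omega = sum_i f_i dx_i, the exterior derivative is
  d(omega) = sum_{i < j} (∂f_j/∂x_i - ∂f_i/∂x_j) dx_i ∧ dx_j.
  coefficient of dx ∧ dy: ∂f_2/∂x - ∂f_1/∂y = ∂(2*x*y + 2*x*z + y^2)/∂x - ∂(-3*x^2)/∂y = 2*y + 2*z
  coefficient of dx ∧ dz: ∂f_3/∂x - ∂f_1/∂z = ∂(x^2)/∂x - ∂(-3*x^2)/∂z = 2*x
  coefficient of dy ∧ dz: ∂f_3/∂y - ∂f_2/∂z = ∂(x^2)/∂y - ∂(2*x*y + 2*x*z + y^2)/∂z = -2*x
Assembling: d(omega) = (2*y + 2*z) dx ∧ dy + (2*x) dx ∧ dz + (-2*x) dy ∧ dz.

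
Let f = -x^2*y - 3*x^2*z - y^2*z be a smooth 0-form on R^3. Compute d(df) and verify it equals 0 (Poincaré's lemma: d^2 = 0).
d(df) = 0

Step 1: df = sum_i (∂f/∂x_i) dx_i = (2*x*(-y - 3*z)) dx + (-x^2 - 2*y*z) dy + (-3*x^2 - y^2) dz.
Step 2: Apply d again. Using the 1-form formula, the coefficient of dx ∧ dy in d(df) is ∂^2 f/∂x ∂y - ∂^2 f/∂y ∂x = (-2*x) - (-2*x) = 0 (equality of mixed partials for smooth f).
Similarly for dx ∧ dz and dy ∧ dz — all coefficients vanish. So d(df) = 0.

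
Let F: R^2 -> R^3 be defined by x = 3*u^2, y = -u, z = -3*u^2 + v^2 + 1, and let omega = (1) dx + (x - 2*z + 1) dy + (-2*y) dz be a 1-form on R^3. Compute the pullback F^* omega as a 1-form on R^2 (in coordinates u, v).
F^* omega = (-21*u^2 + 6*u + 2*v^2 + 1) du + (4*u*v) dv

Using F^*(f dg) = (f ∘ F) d(g ∘ F), substitute each coordinate x_i by F_i(u, v) in f_i, and replace dx_i by d F_i = (∂F_i/∂u) du + (∂F_i/∂v) dv.
  For the x component: f_1(F) = 1; d F_1 = (6*u) du + (0) dv
  For the y component: f_2(F) = 9*u^2 - 2*v^2 - 1; d F_2 = (-1) du + (0) dv
  For the z component: f_3(F) = 2*u; d F_3 = (-6*u) du + (2*v) dv
Combining and collecting du, dv coefficients:
  coeff of du: -21*u^2 + 6*u + 2*v^2 + 1
  coeff of dv: 4*u*v
F^* omega = (-21*u^2 + 6*u + 2*v^2 + 1) du + (4*u*v) dv.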